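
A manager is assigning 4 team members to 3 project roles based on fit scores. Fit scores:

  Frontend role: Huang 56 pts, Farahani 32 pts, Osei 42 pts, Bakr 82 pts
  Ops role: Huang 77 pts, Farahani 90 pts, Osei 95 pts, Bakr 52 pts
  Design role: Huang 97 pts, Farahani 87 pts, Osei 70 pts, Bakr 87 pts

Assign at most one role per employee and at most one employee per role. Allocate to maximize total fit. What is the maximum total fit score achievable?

Maximum total: 274 pts

Optimal: Bakr→Frontend role (82 pts), Osei→Ops role (95 pts), Huang→Design role (97 pts) — total 82+95+97 = 274 pts.
Row-greedy (each employee in turn takes its best remaining role) gives 229 pts, worse by 45.
Swapping Huang↔Bakr (Huang→Frontend role 56 pts, Bakr→Design role 87 pts) loses 36.
Checked against all permutations: 274 pts is optimal.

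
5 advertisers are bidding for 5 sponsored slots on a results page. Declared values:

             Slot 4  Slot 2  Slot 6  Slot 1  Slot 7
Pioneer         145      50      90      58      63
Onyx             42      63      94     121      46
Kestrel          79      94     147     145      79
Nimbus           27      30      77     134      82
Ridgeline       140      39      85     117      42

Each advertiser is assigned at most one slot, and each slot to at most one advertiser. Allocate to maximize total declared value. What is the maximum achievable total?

Optimal: Pioneer→Slot 4 ($145), Onyx→Slot 2 ($63), Kestrel→Slot 6 ($147), Nimbus→Slot 7 ($82), Ridgeline→Slot 1 ($117) — total 145+63+147+82+117 = $554.
Max-entry greedy (repeatedly take the single best remaining cell) gives $531, worse by 23.
Next-best assignment: Pioneer→Slot 7, Onyx→Slot 2, Kestrel→Slot 6, Nimbus→Slot 1, Ridgeline→Slot 4 = $547.

Max total: $554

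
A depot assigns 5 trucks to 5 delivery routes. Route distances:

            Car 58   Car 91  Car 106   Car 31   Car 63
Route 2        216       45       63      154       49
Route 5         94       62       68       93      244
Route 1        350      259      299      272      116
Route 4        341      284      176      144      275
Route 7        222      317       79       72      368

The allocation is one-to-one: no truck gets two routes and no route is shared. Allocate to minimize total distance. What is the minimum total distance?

Min total: 478 km

Optimal: Car 58→Route 5 (94 km), Car 91→Route 2 (45 km), Car 106→Route 7 (79 km), Car 31→Route 4 (144 km), Car 63→Route 1 (116 km) — total 94+45+79+144+116 = 478 km.
No other one-to-one assignment undercuts 478 km.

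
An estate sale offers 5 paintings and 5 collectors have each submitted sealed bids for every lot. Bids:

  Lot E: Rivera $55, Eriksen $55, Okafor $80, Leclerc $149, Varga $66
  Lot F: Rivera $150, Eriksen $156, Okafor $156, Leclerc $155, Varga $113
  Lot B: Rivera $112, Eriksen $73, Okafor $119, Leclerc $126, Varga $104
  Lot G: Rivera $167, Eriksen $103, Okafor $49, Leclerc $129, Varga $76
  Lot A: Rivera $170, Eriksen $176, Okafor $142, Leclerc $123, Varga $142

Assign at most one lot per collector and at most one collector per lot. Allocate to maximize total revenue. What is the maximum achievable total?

Maximum total: $752

Treat this as an assignment problem: match each collector to one lot.
Optimal: Rivera→Lot G ($167), Eriksen→Lot A ($176), Okafor→Lot F ($156), Leclerc→Lot E ($149), Varga→Lot B ($104) — total 167+176+156+149+104 = $752.
Row-greedy (each collector in turn takes its best remaining lot) gives $670, worse by 82.
No other one-to-one assignment exceeds $752.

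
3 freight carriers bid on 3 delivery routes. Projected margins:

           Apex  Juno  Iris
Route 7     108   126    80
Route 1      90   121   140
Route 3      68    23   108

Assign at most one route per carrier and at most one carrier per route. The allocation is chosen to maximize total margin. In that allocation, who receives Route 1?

Juno receives Route 1.

Optimal: Apex→Route 7 ($108k), Juno→Route 1 ($121k), Iris→Route 3 ($108k) — total 108+121+108 = $337k.
Column-greedy (each route in turn goes to its best remaining carrier) gives $334k, worse by 3.
Swapping Apex↔Iris (Apex→Route 3 $68k, Iris→Route 7 $80k) loses 68.
Every other assignment is strictly worse.
Juno's own top route is Route 7 ($126k), but forcing Juno→Route 7 and reassigning the rest optimally gives only $334k — worse by 3.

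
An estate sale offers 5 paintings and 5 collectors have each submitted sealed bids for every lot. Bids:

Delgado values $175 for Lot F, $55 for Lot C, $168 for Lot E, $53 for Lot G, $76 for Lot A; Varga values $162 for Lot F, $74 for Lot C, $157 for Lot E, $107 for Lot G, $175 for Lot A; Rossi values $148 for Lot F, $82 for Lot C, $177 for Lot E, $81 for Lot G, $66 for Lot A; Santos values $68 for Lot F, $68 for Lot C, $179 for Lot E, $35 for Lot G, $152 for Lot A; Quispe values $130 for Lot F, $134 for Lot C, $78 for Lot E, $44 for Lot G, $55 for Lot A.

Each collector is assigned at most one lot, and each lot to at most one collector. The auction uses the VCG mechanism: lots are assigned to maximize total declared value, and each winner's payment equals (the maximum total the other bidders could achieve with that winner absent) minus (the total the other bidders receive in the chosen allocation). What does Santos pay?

Santos pays $68.

Efficient allocation: Delgado→Lot F ($175), Varga→Lot G ($107), Rossi→Lot E ($177), Santos→Lot A ($152), Quispe→Lot C ($134); total welfare W = $745.
Santos receives Lot A at value $152, so the others get W − 152 = $593.
Without Santos: best allocation of the remaining 4 bidders over all 5 lots is Delgado→Lot F ($175), Varga→Lot A ($175), Rossi→Lot E ($177), Quispe→Lot C ($134), total $661.
VCG payment = (others' best without Santos) − (others' welfare with Santos) = 661 − 593 = $68.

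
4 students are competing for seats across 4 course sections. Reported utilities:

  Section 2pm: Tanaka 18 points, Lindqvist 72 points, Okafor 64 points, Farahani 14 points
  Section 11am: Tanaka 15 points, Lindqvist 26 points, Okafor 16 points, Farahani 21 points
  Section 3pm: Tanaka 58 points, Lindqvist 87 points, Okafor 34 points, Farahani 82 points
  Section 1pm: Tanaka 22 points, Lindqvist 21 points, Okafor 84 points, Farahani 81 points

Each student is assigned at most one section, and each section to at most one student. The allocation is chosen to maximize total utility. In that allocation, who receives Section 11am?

This is a one-to-one assignment (maximum-weight bipartite matching).
Optimal: Tanaka→Section 11am (15 points), Lindqvist→Section 2pm (72 points), Okafor→Section 1pm (84 points), Farahani→Section 3pm (82 points) — total 15+72+84+82 = 253 points.
Max-entry greedy (repeatedly take the single best remaining cell) gives 210 points, worse by 43.
Tanaka's own top section is Section 3pm (58 points), but forcing Tanaka→Section 3pm and reassigning the rest optimally gives only 235 points — worse by 18.

Tanaka receives Section 11am.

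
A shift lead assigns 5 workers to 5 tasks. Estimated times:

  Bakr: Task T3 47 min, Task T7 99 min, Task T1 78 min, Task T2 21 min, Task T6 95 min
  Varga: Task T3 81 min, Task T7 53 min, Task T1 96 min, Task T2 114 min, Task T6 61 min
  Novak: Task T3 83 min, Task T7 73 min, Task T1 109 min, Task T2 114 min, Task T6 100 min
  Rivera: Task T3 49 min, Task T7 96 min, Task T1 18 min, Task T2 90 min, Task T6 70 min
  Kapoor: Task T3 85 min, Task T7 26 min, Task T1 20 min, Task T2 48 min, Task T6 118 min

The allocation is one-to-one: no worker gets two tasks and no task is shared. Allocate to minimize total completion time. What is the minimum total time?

Minimum total: 209 min

Optimal: Bakr→Task T2 (21 min), Varga→Task T6 (61 min), Novak→Task T3 (83 min), Rivera→Task T1 (18 min), Kapoor→Task T7 (26 min) — total 21+61+83+18+26 = 209 min.
Row-greedy (each worker in turn takes its cheapest remaining task) gives 293 min, worse by 84.
Next-best assignment: Bakr→Task T2, Varga→Task T6, Novak→Task T7, Rivera→Task T3, Kapoor→Task T1 = 224 min.
No other one-to-one assignment undercuts 209 min.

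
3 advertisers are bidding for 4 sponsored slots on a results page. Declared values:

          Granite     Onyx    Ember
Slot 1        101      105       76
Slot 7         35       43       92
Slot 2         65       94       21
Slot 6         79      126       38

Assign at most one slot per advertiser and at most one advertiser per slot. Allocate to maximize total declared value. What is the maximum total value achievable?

This is the linear assignment problem.
Optimal: Granite→Slot 1 ($101), Onyx→Slot 6 ($126), Ember→Slot 7 ($92) — total 101+126+92 = $319.
Column-greedy (each slot in turn goes to its best remaining advertiser) gives $262, worse by 57.

Maximum total: $319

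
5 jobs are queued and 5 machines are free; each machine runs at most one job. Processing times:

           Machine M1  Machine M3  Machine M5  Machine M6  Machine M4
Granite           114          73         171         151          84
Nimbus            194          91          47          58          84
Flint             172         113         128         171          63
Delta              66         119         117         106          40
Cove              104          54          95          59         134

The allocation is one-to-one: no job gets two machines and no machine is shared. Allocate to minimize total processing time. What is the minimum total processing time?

Minimum total: 308 min

Treat this as an assignment problem: match each job to one machine.
Optimal: Granite→Machine M3 (73 min), Nimbus→Machine M5 (47 min), Flint→Machine M4 (63 min), Delta→Machine M1 (66 min), Cove→Machine M6 (59 min) — total 73+47+63+66+59 = 308 min.
Min-entry greedy (repeatedly take the single cheapest remaining cell) gives 426 min, worse by 118.
Next-best assignment: Granite→Machine M3, Nimbus→Machine M6, Flint→Machine M4, Delta→Machine M1, Cove→Machine M5 = 355 min.
Swapping Flint↔Cove (Flint→Machine M6 171 min, Cove→Machine M4 134 min) adds 183.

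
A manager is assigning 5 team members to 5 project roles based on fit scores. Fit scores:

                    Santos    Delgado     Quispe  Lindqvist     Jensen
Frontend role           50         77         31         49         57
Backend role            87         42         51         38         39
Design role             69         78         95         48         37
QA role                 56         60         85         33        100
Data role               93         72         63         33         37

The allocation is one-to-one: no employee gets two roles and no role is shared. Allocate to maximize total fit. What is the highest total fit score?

Treat this as an assignment problem: match each employee to one role.
Optimal: Santos→Backend role (87 pts), Delgado→Data role (72 pts), Quispe→Design role (95 pts), Lindqvist→Frontend role (49 pts), Jensen→QA role (100 pts) — total 87+72+95+49+100 = 403 pts.
Checked against all permutations: 403 pts is optimal.

Max total: 403 pts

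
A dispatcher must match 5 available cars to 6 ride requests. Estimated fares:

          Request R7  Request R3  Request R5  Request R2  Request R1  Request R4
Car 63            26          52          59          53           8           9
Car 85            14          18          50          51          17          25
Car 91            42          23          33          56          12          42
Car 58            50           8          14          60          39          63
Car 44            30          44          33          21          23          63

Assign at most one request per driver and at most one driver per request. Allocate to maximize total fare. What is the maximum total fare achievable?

Max total: $271

This is the linear assignment problem.
Optimal: Car 63→Request R3 ($52), Car 85→Request R5 ($50), Car 91→Request R2 ($56), Car 58→Request R7 ($50), Car 44→Request R4 ($63) — total 52+50+56+50+63 = $271.
Column-greedy (each request in turn goes to its best remaining driver) gives $231, worse by 40.
Next-best assignment: Car 63→Request R3, Car 85→Request R5, Car 91→Request R7, Car 58→Request R2, Car 44→Request R4 = $267.
Swapping Car 58↔Car 44 (Car 58→Request R4 $63, Car 44→Request R7 $30) loses 20.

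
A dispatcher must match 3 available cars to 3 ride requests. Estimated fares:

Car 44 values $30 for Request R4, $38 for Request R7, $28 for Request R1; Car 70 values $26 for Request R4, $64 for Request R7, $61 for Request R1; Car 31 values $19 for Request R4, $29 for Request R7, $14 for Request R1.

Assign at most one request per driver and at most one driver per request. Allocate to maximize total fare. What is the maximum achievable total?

Max total: $120

Optimal: Car 44→Request R4 ($30), Car 70→Request R1 ($61), Car 31→Request R7 ($29) — total 30+61+29 = $120.
Max-entry greedy (repeatedly take the single best remaining cell) gives $108, worse by 12.
Next-best assignment: Car 44→Request R7, Car 70→Request R1, Car 31→Request R4 = $118.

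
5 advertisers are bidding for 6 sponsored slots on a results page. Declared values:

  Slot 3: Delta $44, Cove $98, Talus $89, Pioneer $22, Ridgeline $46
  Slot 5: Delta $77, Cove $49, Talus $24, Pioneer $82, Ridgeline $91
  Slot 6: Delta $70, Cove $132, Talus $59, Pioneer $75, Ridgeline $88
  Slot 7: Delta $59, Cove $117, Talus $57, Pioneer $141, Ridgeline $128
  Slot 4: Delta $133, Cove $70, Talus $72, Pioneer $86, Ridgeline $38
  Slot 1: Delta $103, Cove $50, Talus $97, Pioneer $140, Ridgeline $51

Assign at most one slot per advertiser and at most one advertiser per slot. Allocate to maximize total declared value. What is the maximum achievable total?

Maximum total: $622

Optimal: Delta→Slot 4 ($133), Cove→Slot 6 ($132), Talus→Slot 3 ($89), Pioneer→Slot 1 ($140), Ridgeline→Slot 7 ($128) — total 133+132+89+140+128 = $622.
Max-entry greedy (repeatedly take the single best remaining cell) gives $594, worse by 28.
Next-best assignment: Delta→Slot 4, Cove→Slot 6, Talus→Slot 1, Pioneer→Slot 7, Ridgeline→Slot 5 = $594.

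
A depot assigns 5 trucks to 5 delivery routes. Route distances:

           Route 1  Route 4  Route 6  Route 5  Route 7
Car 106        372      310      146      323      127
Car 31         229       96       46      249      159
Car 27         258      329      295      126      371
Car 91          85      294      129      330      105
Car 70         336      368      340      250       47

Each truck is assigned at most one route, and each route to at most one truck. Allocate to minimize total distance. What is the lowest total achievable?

Optimal: Car 106→Route 6 (146 km), Car 31→Route 4 (96 km), Car 27→Route 5 (126 km), Car 91→Route 1 (85 km), Car 70→Route 7 (47 km) — total 146+96+126+85+47 = 500 km.
Min-entry greedy (repeatedly take the single cheapest remaining cell) gives 614 km, worse by 114.
Next-best assignment: Car 106→Route 4, Car 31→Route 6, Car 27→Route 5, Car 91→Route 1, Car 70→Route 7 = 614 km.
Swapping Car 70↔Car 91 (Car 70→Route 1 336 km, Car 91→Route 7 105 km) adds 309.

Minimum total: 500 km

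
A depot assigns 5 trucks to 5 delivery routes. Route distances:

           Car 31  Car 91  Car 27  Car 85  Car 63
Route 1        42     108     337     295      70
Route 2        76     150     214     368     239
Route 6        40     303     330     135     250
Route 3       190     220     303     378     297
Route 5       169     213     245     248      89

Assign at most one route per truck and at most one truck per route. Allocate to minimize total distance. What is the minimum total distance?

Optimal: Car 31→Route 1 (42 km), Car 91→Route 3 (220 km), Car 27→Route 2 (214 km), Car 85→Route 6 (135 km), Car 63→Route 5 (89 km) — total 42+220+214+135+89 = 700 km.
Column-greedy (each route in turn goes to its cheapest remaining truck) gives 869 km, worse by 169.
Next-best assignment: Car 31→Route 2, Car 91→Route 1, Car 27→Route 3, Car 85→Route 6, Car 63→Route 5 = 711 km.
Every other assignment is strictly worse.

Min total: 700 km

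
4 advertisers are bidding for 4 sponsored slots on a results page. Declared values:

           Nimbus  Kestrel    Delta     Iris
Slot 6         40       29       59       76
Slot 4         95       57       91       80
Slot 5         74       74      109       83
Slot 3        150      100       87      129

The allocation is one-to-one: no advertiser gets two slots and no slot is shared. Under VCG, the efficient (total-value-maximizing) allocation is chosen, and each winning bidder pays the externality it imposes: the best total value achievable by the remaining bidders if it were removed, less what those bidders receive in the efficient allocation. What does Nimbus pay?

Nimbus pays $53.

Efficient allocation: Nimbus→Slot 3 ($150), Kestrel→Slot 4 ($57), Delta→Slot 5 ($109), Iris→Slot 6 ($76); total welfare W = $392.
Nimbus receives Slot 3 at value $150, so the others get W − 150 = $242.
Without Nimbus: best allocation of the remaining 3 bidders over all 4 slots is Kestrel→Slot 4 ($57), Delta→Slot 5 ($109), Iris→Slot 3 ($129), total $295.
VCG payment = (others' best without Nimbus) − (others' welfare with Nimbus) = 295 − 242 = $53.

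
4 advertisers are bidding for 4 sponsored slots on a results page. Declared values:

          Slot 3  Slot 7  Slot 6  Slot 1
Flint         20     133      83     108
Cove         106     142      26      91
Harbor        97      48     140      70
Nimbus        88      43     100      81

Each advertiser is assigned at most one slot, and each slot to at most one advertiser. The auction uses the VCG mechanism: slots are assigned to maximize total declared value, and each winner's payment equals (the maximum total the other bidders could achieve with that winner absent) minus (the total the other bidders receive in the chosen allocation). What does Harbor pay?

Efficient allocation: Flint→Slot 1 ($108), Cove→Slot 7 ($142), Harbor→Slot 6 ($140), Nimbus→Slot 3 ($88); total welfare W = $478.
Harbor receives Slot 6 at value $140, so the others get W − 140 = $338.
Without Harbor: best allocation of the remaining 3 bidders over all 4 slots is Flint→Slot 1 ($108), Cove→Slot 7 ($142), Nimbus→Slot 6 ($100), total $350.
VCG payment = (others' best without Harbor) − (others' welfare with Harbor) = 350 − 338 = $12.

Harbor pays $12.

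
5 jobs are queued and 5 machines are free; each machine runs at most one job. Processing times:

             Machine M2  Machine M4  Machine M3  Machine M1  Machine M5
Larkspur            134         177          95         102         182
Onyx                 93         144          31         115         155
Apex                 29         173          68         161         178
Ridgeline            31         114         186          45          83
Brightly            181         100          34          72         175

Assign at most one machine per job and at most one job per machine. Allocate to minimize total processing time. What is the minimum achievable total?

Min total: 345 min

This is a one-to-one assignment (minimum-cost bipartite matching).
Optimal: Larkspur→Machine M1 (102 min), Onyx→Machine M3 (31 min), Apex→Machine M2 (29 min), Ridgeline→Machine M5 (83 min), Brightly→Machine M4 (100 min) — total 102+31+29+83+100 = 345 min.
Column-greedy (each machine in turn goes to its cheapest remaining job) gives 387 min, worse by 42.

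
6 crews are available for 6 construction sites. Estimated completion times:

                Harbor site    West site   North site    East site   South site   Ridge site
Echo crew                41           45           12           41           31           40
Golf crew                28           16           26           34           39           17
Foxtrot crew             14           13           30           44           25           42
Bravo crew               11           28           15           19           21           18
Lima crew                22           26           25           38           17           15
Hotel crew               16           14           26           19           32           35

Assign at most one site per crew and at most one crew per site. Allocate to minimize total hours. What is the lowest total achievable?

Optimal: Echo crew→North site (12 hours), Golf crew→Ridge site (17 hours), Foxtrot crew→West site (13 hours), Bravo crew→Harbor site (11 hours), Lima crew→South site (17 hours), Hotel crew→East site (19 hours) — total 12+17+13+11+17+19 = 89 hours.
Row-greedy (each crew in turn takes its cheapest remaining site) gives 96 hours, worse by 7.
Next-best assignment: Echo crew→North site, Golf crew→Ridge site, Foxtrot crew→Harbor site, Bravo crew→East site, Lima crew→South site, Hotel crew→West site = 93 hours.
No other one-to-one assignment undercuts 89 hours.

Min total: 89 hours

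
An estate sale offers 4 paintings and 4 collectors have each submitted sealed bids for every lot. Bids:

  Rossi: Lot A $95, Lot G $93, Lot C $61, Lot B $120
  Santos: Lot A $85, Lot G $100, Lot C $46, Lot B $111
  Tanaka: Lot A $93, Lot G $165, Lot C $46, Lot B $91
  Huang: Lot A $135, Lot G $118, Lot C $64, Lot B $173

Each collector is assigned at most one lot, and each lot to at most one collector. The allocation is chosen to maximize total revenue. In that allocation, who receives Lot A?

This is the linear assignment problem.
Optimal: Rossi→Lot C ($61), Santos→Lot A ($85), Tanaka→Lot G ($165), Huang→Lot B ($173) — total 61+85+165+173 = $484.
Row-greedy (each collector in turn takes its best remaining lot) gives $377, worse by 107.
Next-best assignment: Rossi→Lot A, Santos→Lot C, Tanaka→Lot G, Huang→Lot B = $479.
Santos's own top lot is Lot B ($111), but forcing Santos→Lot B and reassigning the rest optimally gives only $472 — worse by 12.

Santos receives Lot A.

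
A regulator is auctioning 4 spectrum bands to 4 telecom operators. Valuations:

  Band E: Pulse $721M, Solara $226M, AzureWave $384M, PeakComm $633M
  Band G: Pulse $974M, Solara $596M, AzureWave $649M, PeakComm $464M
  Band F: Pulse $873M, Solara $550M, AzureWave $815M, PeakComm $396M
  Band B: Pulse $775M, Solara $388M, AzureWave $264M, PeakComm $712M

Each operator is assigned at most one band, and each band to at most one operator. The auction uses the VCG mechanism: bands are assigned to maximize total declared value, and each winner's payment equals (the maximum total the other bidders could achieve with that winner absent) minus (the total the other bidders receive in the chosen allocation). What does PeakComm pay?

PeakComm pays $54M.

Efficient allocation: Pulse→Band E ($721M), Solara→Band G ($596M), AzureWave→Band F ($815M), PeakComm→Band B ($712M); total welfare W = $2844M.
PeakComm receives Band B at value $712M, so the others get W − 712 = $2132M.
Without PeakComm: best allocation of the remaining 3 bidders over all 4 bands is Pulse→Band B ($775M), Solara→Band G ($596M), AzureWave→Band F ($815M), total $2186M.
VCG payment = (others' best without PeakComm) − (others' welfare with PeakComm) = 2186 − 2132 = $54M.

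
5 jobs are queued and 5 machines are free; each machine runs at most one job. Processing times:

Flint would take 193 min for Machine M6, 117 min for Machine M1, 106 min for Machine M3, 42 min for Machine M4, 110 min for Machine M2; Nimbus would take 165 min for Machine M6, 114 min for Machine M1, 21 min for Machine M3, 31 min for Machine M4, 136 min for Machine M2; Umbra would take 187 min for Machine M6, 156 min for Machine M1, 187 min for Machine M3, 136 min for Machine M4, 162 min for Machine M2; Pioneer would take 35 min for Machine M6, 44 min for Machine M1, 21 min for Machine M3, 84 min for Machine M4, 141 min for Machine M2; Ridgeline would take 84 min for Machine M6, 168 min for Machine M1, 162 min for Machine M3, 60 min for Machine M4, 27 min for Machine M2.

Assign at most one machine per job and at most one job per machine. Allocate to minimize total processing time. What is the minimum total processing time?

Optimal: Flint→Machine M4 (42 min), Nimbus→Machine M3 (21 min), Umbra→Machine M1 (156 min), Pioneer→Machine M6 (35 min), Ridgeline→Machine M2 (27 min) — total 42+21+156+35+27 = 281 min.
Swapping Nimbus↔Umbra (Nimbus→Machine M1 114 min, Umbra→Machine M3 187 min) adds 124.
No other one-to-one assignment undercuts 281 min.

Min total: 281 min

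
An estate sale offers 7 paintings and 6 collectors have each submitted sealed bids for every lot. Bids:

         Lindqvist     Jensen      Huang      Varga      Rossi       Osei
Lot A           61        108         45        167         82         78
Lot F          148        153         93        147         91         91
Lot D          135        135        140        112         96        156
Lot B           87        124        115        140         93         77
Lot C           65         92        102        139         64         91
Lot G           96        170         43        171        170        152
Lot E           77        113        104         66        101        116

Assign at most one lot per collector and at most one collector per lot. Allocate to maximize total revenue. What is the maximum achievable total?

Max total: $869

Optimal: Lindqvist→Lot F ($148), Jensen→Lot B ($124), Huang→Lot E ($104), Varga→Lot A ($167), Rossi→Lot G ($170), Osei→Lot D ($156) — total 148+124+104+167+170+156 = $869.
Row-greedy (each collector in turn takes its best remaining lot) gives $817, worse by 52.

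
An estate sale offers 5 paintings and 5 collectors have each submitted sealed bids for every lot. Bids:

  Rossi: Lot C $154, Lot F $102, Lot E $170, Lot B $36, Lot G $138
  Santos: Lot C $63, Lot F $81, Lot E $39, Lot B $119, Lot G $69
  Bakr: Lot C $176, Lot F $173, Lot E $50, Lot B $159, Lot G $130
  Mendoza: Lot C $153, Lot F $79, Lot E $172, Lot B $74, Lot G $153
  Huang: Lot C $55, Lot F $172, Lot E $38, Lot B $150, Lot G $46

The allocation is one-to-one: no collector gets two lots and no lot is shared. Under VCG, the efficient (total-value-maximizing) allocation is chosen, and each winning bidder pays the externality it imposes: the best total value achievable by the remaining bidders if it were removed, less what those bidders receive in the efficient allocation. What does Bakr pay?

Bakr pays $3.

Efficient allocation: Rossi→Lot E ($170), Santos→Lot B ($119), Bakr→Lot C ($176), Mendoza→Lot G ($153), Huang→Lot F ($172); total welfare W = $790.
Bakr receives Lot C at value $176, so the others get W − 176 = $614.
Without Bakr: best allocation of the remaining 4 bidders over all 5 lots is Rossi→Lot C ($154), Santos→Lot B ($119), Mendoza→Lot E ($172), Huang→Lot F ($172), total $617.
VCG payment = (others' best without Bakr) − (others' welfare with Bakr) = 617 − 614 = $3.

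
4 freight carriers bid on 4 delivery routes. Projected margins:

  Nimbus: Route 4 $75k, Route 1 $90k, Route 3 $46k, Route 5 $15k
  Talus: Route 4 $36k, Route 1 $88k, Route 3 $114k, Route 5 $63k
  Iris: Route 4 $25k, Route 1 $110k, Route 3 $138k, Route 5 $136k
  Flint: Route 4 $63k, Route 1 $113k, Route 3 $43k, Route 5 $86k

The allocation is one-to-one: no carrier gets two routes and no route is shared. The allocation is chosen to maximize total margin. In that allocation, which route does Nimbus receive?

Optimal: Nimbus→Route 4 ($75k), Talus→Route 3 ($114k), Iris→Route 5 ($136k), Flint→Route 1 ($113k) — total 75+114+136+113 = $438k.
Column-greedy (each route in turn goes to its best remaining carrier) gives $389k, worse by 49.
Every other assignment is strictly worse.
Nimbus's own top route is Route 1 ($90k), but forcing Nimbus→Route 1 and reassigning the rest optimally gives only $403k — worse by 35.

Nimbus receives Route 4.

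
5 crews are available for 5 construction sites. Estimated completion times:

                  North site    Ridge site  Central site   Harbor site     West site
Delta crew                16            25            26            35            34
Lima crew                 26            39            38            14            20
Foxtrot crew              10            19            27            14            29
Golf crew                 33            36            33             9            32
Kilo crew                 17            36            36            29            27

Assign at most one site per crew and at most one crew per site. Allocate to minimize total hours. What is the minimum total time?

Optimal: Delta crew→Central site (26 hours), Lima crew→West site (20 hours), Foxtrot crew→Ridge site (19 hours), Golf crew→Harbor site (9 hours), Kilo crew→North site (17 hours) — total 26+20+19+9+17 = 91 hours.
Next-best assignment: Delta crew→Ridge site, Lima crew→West site, Foxtrot crew→Central site, Golf crew→Harbor site, Kilo crew→North site = 98 hours.

Minimum total: 91 hours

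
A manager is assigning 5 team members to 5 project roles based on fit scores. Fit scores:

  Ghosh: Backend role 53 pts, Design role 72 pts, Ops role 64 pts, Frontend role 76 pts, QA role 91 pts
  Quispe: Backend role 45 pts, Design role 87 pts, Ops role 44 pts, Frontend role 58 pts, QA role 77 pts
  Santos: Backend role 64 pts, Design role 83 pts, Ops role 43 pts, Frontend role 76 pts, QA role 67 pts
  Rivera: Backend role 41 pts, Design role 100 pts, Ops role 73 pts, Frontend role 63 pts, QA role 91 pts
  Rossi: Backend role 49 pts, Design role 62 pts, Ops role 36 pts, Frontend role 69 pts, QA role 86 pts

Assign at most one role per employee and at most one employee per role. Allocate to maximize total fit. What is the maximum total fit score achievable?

Max total: 386 pts

Optimal: Ghosh→Frontend role (76 pts), Quispe→Design role (87 pts), Santos→Backend role (64 pts), Rivera→Ops role (73 pts), Rossi→QA role (86 pts) — total 76+87+64+73+86 = 386 pts.
Column-greedy (each role in turn goes to its best remaining employee) gives 374 pts, worse by 12.
No other one-to-one assignment exceeds 386 pts.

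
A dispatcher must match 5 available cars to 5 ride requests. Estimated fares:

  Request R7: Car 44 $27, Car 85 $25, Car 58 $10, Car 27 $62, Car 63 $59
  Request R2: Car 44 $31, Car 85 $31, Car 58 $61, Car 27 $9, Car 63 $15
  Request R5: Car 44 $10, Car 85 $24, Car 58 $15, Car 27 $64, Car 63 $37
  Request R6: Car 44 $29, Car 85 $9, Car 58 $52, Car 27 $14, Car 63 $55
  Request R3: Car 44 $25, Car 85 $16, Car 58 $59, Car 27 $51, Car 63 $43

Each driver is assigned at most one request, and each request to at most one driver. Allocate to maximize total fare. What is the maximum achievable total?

Optimal: Car 44→Request R6 ($29), Car 85→Request R2 ($31), Car 58→Request R3 ($59), Car 27→Request R5 ($64), Car 63→Request R7 ($59) — total 29+31+59+64+59 = $242.
Swapping Car 85↔Car 58 (Car 85→Request R3 $16, Car 58→Request R2 $61) loses 13.
No other one-to-one assignment exceeds $242.

Maximum total: $242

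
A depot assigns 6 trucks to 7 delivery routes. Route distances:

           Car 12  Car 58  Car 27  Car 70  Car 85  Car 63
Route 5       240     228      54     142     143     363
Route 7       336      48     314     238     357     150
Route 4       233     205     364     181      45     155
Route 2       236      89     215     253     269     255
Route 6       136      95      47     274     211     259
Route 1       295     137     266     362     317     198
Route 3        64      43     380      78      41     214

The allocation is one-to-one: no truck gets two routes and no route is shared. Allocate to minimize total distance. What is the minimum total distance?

Minimum total: 537 km

This is a one-to-one assignment (minimum-cost bipartite matching).
Optimal: Car 12→Route 3 (64 km), Car 58→Route 2 (89 km), Car 27→Route 6 (47 km), Car 70→Route 5 (142 km), Car 85→Route 4 (45 km), Car 63→Route 7 (150 km) — total 64+89+47+142+45+150 = 537 km.
Column-greedy (each route in turn goes to its cheapest remaining truck) gives 1004 km, worse by 467.
Swapping Car 63↔Car 27 (Car 63→Route 6 259 km, Car 27→Route 7 314 km) adds 376.
Checked against all permutations: 537 km is optimal.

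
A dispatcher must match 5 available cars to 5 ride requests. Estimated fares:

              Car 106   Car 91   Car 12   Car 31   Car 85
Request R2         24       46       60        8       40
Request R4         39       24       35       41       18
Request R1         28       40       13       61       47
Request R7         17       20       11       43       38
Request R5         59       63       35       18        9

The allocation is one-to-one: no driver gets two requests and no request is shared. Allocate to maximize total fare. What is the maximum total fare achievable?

Max total: $261

Optimal: Car 106→Request R4 ($39), Car 91→Request R5 ($63), Car 12→Request R2 ($60), Car 31→Request R1 ($61), Car 85→Request R7 ($38) — total 39+63+60+61+38 = $261.
Column-greedy (each request in turn goes to its best remaining driver) gives $227, worse by 34.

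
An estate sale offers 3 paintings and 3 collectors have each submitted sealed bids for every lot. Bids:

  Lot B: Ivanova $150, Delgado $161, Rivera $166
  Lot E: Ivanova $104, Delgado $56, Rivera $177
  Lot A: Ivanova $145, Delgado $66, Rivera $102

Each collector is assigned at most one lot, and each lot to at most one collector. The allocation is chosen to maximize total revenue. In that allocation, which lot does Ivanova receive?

Ivanova receives Lot A.

Treat this as an assignment problem: match each collector to one lot.
Optimal: Ivanova→Lot A ($145), Delgado→Lot B ($161), Rivera→Lot E ($177) — total 145+161+177 = $483.
Row-greedy (each collector in turn takes its best remaining lot) gives $393, worse by 90.
Next-best assignment: Ivanova→Lot B, Delgado→Lot A, Rivera→Lot E = $393.
Ivanova's own top lot is Lot B ($150), but forcing Ivanova→Lot B and reassigning the rest optimally gives only $393 — worse by 90.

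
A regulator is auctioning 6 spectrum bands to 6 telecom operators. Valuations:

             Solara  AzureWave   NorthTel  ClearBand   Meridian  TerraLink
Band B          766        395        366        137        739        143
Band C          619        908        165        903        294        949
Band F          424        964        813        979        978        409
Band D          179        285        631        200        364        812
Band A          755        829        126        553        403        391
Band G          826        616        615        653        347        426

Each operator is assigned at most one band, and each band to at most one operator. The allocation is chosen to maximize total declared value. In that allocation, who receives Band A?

AzureWave receives Band A.

Treat this as an assignment problem: match each operator to one band.
Optimal: Solara→Band G ($826M), AzureWave→Band A ($829M), NorthTel→Band D ($631M), ClearBand→Band F ($979M), Meridian→Band B ($739M), TerraLink→Band C ($949M) — total 826+829+631+979+739+949 = $4953M.
Row-greedy (each operator in turn takes its best remaining band) gives $4454M, worse by 499.
AzureWave's own top band is Band F ($964M), but forcing AzureWave→Band F and reassigning the rest optimally gives only $4788M — worse by 165.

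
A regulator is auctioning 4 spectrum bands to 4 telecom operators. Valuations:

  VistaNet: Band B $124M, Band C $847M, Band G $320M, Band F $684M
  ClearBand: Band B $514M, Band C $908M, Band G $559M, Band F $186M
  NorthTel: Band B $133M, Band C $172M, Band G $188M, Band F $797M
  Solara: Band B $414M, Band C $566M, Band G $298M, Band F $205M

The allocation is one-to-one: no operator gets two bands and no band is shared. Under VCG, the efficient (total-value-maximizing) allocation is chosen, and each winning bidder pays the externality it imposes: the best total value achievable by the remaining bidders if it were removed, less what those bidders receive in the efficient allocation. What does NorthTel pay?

Efficient allocation: VistaNet→Band C ($847M), ClearBand→Band G ($559M), NorthTel→Band F ($797M), Solara→Band B ($414M); total welfare W = $2617M.
NorthTel receives Band F at value $797M, so the others get W − 797 = $1820M.
Without NorthTel: best allocation of the remaining 3 bidders over all 4 bands is VistaNet→Band F ($684M), ClearBand→Band C ($908M), Solara→Band B ($414M), total $2006M.
VCG payment = (others' best without NorthTel) − (others' welfare with NorthTel) = 2006 − 1820 = $186M.

NorthTel pays $186M.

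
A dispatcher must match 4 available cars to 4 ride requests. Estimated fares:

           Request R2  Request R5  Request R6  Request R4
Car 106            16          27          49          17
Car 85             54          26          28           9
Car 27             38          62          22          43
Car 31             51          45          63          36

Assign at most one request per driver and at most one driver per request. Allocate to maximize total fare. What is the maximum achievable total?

Optimal: Car 106→Request R6 ($49), Car 85→Request R2 ($54), Car 27→Request R5 ($62), Car 31→Request R4 ($36) — total 49+54+62+36 = $201.

Max total: $201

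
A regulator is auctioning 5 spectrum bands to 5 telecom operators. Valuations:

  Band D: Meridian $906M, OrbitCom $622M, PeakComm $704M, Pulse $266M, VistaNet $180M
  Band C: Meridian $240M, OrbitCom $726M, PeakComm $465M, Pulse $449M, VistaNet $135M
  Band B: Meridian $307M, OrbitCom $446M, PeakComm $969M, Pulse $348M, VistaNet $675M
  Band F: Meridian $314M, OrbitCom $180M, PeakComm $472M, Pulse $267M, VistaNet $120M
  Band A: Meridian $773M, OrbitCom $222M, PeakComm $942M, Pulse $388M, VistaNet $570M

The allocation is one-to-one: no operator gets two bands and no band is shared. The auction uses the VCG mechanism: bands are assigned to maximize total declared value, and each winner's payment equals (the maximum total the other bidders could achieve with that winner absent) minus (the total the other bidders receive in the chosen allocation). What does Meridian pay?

Meridian pays $78M.

Efficient allocation: Meridian→Band D ($906M), OrbitCom→Band C ($726M), PeakComm→Band A ($942M), Pulse→Band F ($267M), VistaNet→Band B ($675M); total welfare W = $3516M.
Meridian receives Band D at value $906M, so the others get W − 906 = $2610M.
Without Meridian: best allocation of the remaining 4 bidders over all 5 bands is OrbitCom→Band D ($622M), PeakComm→Band A ($942M), Pulse→Band C ($449M), VistaNet→Band B ($675M), total $2688M.
VCG payment = (others' best without Meridian) − (others' welfare with Meridian) = 2688 − 2610 = $78M.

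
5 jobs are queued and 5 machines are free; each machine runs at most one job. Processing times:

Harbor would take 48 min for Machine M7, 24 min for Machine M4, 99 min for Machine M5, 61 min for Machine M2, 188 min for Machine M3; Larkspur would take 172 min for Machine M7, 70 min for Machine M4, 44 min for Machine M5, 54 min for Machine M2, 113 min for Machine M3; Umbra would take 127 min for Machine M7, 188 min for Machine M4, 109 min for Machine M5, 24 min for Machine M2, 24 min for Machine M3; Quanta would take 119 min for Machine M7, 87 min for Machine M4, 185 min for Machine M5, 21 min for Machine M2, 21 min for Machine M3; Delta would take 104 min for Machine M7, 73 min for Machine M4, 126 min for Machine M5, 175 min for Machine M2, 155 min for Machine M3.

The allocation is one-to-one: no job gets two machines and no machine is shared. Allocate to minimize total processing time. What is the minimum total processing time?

Min total: 210 min

This is the linear assignment problem.
Optimal: Harbor→Machine M7 (48 min), Larkspur→Machine M5 (44 min), Umbra→Machine M2 (24 min), Quanta→Machine M3 (21 min), Delta→Machine M4 (73 min) — total 48+44+24+21+73 = 210 min.
Min-entry greedy (repeatedly take the single cheapest remaining cell) gives 217 min, worse by 7.
Checked against all permutations: 210 min is optimal.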